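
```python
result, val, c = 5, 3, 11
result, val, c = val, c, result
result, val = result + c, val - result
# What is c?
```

Trace:
`result, val, c = 5, 3, 11` → result = 5; val = 3; c = 11
`result, val, c = val, c, result` → result = 3; val = 11; c = 5
`result, val = result + c, val - result` → result = 8; val = 8
So c = 5

Answer: 5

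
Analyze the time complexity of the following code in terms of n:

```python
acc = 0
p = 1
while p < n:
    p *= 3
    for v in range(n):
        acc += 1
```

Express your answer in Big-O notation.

Each loop level contributes: log n × n. Multiplying the contributions gives O(n log n).

Answer: O(n log n)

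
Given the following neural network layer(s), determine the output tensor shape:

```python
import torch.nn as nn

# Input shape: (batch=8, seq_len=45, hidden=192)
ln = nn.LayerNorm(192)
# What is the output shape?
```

Input: (8, 45, 192) -> Output: (8, 45, 192)

Answer: (8, 45, 192)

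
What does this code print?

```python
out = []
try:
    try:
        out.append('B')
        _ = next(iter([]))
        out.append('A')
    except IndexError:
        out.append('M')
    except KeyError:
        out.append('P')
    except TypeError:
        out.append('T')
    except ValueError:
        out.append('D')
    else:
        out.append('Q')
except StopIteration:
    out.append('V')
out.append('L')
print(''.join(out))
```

Execution trace: 'B' (try body) → 'V' (outer except StopIteration) → 'L' (after the try/except). Output: BVL

Answer: BVL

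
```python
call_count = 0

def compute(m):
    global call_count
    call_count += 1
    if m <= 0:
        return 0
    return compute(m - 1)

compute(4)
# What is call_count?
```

Linear recursion stepping by 1: 5 calls from m=4 down to ≤0.

Answer: 5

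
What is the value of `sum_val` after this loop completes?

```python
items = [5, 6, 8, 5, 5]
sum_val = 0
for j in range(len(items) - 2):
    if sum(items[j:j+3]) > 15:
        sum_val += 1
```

Count windows with sum > 15
`sum_val` takes the values: 0 → 1 → 2 → 3

Answer: 3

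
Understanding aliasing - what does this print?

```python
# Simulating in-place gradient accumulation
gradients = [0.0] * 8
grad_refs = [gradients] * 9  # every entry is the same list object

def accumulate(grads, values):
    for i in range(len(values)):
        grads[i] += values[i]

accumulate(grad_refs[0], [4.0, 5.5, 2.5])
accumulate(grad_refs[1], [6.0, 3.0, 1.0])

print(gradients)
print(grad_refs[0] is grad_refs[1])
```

Key concept: gradient accumulation aliasing.
Step by step:
`gradients = [0.0] * 8` → gradients = [0.0, 0.0, 0.0, 0.0, 0.0, 0.0, 0.0, 0.0]
`grad_refs = [gradients] * 9` → grad_refs = [[0.0, 0.0, 0.0, 0.0, 0.0, 0.0, 0.0, 0.0], [0.0, 0.0, 0.0, 0.0, 0.0, 0.0, 0.0, 0.0], [0.0, 0.0, 0.0, 0.0, 0.0, 0.0, 0.0, 0.0], [0.0, 0.0, 0.0, 0.0, 0.0, 0.0, 0.0, 0.0], [0.0, 0.0, 0.0, 0.0, 0.0, 0.0, 0.0, 0.0], [0.0, 0.0, 0.0, 0.0, 0.0, 0.0, 0.0, 0.0], [0.0, 0.0, 0.0, 0.0, 0.0, 0.0, 0.0, 0.0], [0.0, 0.0, 0.0, 0.0, 0.0, 0.0, 0.0, 0.0], [0.0, 0.0, 0.0, 0.0, 0.0, 0.0, 0.0, 0.0]]
`accumulate(grad_refs[0], [4.0, 5.5, 2.5])` → gradients = [4.0, 5.5, 2.5, 0.0, 0.0, 0.0, 0.0, 0.0]; grad_refs = [[4.0, 5.5, 2.5, 0.0, 0.0, 0.0, 0.0, 0.0], [4.0, 5.5, 2.5, 0.0, 0.0, 0.0, 0.0, 0.0], [4.0, 5.5, 2.5, 0.0, 0.0, 0.0, 0.0, 0.0], [4.0, 5.5, 2.5, 0.0, 0.0, 0.0, 0.0, 0.0], [4.0, 5.5, 2.5, 0.0, 0.0, 0.0, 0.0, 0.0], [4.0, 5.5, 2.5, 0.0, 0.0, 0.0, 0.0, 0.0], [4.0, 5.5, 2.5, 0.0, 0.0, 0.0, 0.0, 0.0], [4.0, 5.5, 2.5, 0.0, 0.0, 0.0, 0.0, 0.0], [4.0, 5.5, 2.5, 0.0, 0.0, 0.0, 0.0, 0.0]]
`accumulate(grad_refs[1], [6.0, 3.0, 1.0])` → gradients = [10.0, 8.5, 3.5, 0.0, 0.0, 0.0, 0.0, 0.0]; grad_refs = [[10.0, 8.5, 3.5, 0.0, 0.0, 0.0, 0.0, 0.0], [10.0, 8.5, 3.5, 0.0, 0.0, 0.0, 0.0, 0.0], [10.0, 8.5, 3.5, 0.0, 0.0, 0.0, 0.0, 0.0], [10.0, 8.5, 3.5, 0.0, 0.0, 0.0, 0.0, 0.0], [10.0, 8.5, 3.5, 0.0, 0.0, 0.0, 0.0, 0.0], [10.0, 8.5, 3.5, 0.0, 0.0, 0.0, 0.0, 0.0], [10.0, 8.5, 3.5, 0.0, 0.0, 0.0, 0.0, 0.0], [10.0, 8.5, 3.5, 0.0, 0.0, 0.0, 0.0, 0.0], [10.0, 8.5, 3.5, 0.0, 0.0, 0.0, 0.0, 0.0]]
`print(gradients)` → prints [10.0, 8.5, 3.5, 0.0, 0.0, 0.0, 0.0, 0.0]
`print(grad_refs[0] is grad_refs[1])` → prints True

Answer:
[10.0, 8.5, 3.5, 0.0, 0.0, 0.0, 0.0, 0.0]
True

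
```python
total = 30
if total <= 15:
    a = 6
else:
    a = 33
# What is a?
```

Trace:
`total = 30` → total = 30
`if total <= 15: ...` → total <= 15 is False, take else branch → a = 33
So a = 33

Answer: 33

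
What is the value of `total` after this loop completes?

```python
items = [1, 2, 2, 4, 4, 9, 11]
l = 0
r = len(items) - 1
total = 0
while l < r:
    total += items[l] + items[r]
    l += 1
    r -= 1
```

Sum of pairs from ends
`total` takes the values: 0 → 12 → 23 → 29

Answer: 29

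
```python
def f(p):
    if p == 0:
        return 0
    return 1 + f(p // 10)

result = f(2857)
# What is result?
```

Count of digits of 2857: 4

Answer: 4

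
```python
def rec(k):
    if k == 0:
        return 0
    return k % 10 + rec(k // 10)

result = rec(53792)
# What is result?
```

Sum of digits of 53792: 2 + 9 + 7 + 3 + 5 = 26

Answer: 26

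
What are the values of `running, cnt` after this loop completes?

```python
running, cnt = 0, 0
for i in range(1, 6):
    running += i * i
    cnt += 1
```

Sum of squares and count
`running, cnt` takes the values: (0, 0) → (1, 0) → (1, 1) → (5, 1) → (5, 2) → (14, 2) → (14, 3) → (30, 3) → (30, 4) → (55, 4) → (55, 5)

Answer: 55, 5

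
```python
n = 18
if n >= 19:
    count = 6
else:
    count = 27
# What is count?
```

Trace:
`n = 18` → n = 18
`if n >= 19: ...` → n >= 19 is False, take else branch → count = 27
So count = 27

Answer: 27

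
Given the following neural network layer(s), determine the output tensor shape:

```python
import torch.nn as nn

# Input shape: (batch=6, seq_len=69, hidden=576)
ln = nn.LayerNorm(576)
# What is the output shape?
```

Input: (6, 69, 576) -> Output: (6, 69, 576)

Answer: (6, 69, 576)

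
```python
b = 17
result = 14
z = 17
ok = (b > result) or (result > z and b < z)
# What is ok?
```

Trace:
`b = 17` → b = 17
`result = 14` → result = 14
`z = 17` → z = 17
`ok = (b > result) or (result > z and b < z)` → ok = True
So ok = True

Answer: True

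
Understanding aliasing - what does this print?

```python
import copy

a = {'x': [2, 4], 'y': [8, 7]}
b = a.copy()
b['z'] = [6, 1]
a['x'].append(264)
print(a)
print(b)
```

Key concept: shallow copy of dict with mutable values.
Step by step:
`a = {'x': [2, 4], 'y': [8, 7]}` → a = {'x': [2, 4], 'y': [8, 7]}
`b = a.copy()` → b = {'x': [2, 4], 'y': [8, 7]}
`b['z'] = [6, 1]` → b = {'x': [2, 4], 'y': [8, 7], 'z': [6, 1]}
`a['x'].append(264)` → a = {'x': [2, 4, 264], 'y': [8, 7]}; b = {'x': [2, 4, 264], 'y': [8, 7], 'z': [6, 1]}
`print(a)` → prints {'x': [2, 4, 264], 'y': [8, 7]}
`print(b)` → prints {'x': [2, 4, 264], 'y': [8, 7], 'z': [6, 1]}

Answer:
{'x': [2, 4, 264], 'y': [8, 7]}
{'x': [2, 4, 264], 'y': [8, 7], 'z': [6, 1]}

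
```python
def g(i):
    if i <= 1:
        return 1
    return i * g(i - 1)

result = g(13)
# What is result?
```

g(13) = 13 * 12 * 11 * 10 * 9 * 8 * 7 * 6 * 5 * 4 * 3 * 2 * 1 = 6227020800

Answer: 6227020800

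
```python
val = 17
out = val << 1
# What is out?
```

Trace:
`val = 17` → val = 17
`out = val << 1` → out = 34
So out = 34

Answer: 34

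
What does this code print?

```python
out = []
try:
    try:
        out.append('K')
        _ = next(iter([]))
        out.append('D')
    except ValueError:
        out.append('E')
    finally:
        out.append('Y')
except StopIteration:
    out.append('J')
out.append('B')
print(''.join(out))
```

Execution trace: 'K' (try body) → 'Y' (finally) → 'J' (outer except StopIteration) → 'B' (after the try/except). Output: KYJB

Answer: KYJB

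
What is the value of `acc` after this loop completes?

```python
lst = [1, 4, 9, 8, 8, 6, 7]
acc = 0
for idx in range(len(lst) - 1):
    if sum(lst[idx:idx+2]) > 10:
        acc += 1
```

Count windows with sum > 10
`acc` takes the values: 0 → 1 → 2 → 3 → 4 → 5

Answer: 5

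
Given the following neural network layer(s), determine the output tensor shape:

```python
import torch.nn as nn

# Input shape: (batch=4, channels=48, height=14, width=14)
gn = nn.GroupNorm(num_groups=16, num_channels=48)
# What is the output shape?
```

Input: (4, 48, 14, 14) -> Output: (4, 48, 14, 14)

Answer: (4, 48, 14, 14)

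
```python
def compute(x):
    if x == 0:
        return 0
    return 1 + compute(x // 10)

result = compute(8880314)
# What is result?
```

Count of digits of 8880314: 7

Answer: 7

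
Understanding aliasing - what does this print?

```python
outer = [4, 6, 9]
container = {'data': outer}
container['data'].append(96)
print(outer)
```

Key concept: dict holds reference to list.
Step by step:
`outer = [4, 6, 9]` → outer = [4, 6, 9]
`container = {'data': outer}` → container = {'data': [4, 6, 9]}
`container['data'].append(96)` → outer = [4, 6, 9, 96]; container = {'data': [4, 6, 9, 96]}
`print(outer)` → prints [4, 6, 9, 96]

Answer: [4, 6, 9, 96]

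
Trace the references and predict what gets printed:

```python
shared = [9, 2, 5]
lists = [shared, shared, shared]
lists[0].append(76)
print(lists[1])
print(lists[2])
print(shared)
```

Key concept: list of same reference.
Step by step:
`shared = [9, 2, 5]` → shared = [9, 2, 5]
`lists = [shared, shared, shared]` → lists = [[9, 2, 5], [9, 2, 5], [9, 2, 5]]
`lists[0].append(76)` → shared = [9, 2, 5, 76]; lists = [[9, 2, 5, 76], [9, 2, 5, 76], [9, 2, 5, 76]]
`print(lists[1])` → prints [9, 2, 5, 76]
`print(lists[2])` → prints [9, 2, 5, 76]
`print(shared)` → prints [9, 2, 5, 76]

Answer:
[9, 2, 5, 76]
[9, 2, 5, 76]
[9, 2, 5, 76]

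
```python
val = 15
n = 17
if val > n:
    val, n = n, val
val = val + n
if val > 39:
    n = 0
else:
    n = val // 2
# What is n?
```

Trace:
`val = 15` → val = 15
`n = 17` → n = 17
`if val > n: ...` → val > n is False → no variable changes
`val = val + n` → val = 32
`if val > 39: ...` → val > 39 is False, take else branch → n = 16
So n = 16

Answer: 16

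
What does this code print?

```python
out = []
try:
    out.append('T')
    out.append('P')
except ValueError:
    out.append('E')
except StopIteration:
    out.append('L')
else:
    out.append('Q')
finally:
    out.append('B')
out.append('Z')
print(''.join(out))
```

Execution trace: 'T' (try body) → 'P' (try body, no exception) → 'Q' (else) → 'B' (finally) → 'Z' (after the try/except). Output: TPQBZ

Answer: TPQBZ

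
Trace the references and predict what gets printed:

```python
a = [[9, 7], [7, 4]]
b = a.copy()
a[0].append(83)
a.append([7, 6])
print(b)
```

Key concept: shallow copy with nested lists.
Step by step:
`a = [[9, 7], [7, 4]]` → a = [[9, 7], [7, 4]]
`b = a.copy()` → b = [[9, 7], [7, 4]]
`a[0].append(83)` → a = [[9, 7, 83], [7, 4]]; b = [[9, 7, 83], [7, 4]]
`a.append([7, 6])` → a = [[9, 7, 83], [7, 4], [7, 6]]
`print(b)` → prints [[9, 7, 83], [7, 4]]

Answer: [[9, 7, 83], [7, 4]]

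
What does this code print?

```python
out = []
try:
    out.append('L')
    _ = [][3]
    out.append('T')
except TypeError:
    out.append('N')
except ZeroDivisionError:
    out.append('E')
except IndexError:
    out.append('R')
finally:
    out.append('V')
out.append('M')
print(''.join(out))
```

Execution trace: 'L' (try body) → 'R' (except IndexError) → 'V' (finally) → 'M' (after the try/except). Output: LRVM

Answer: LRVM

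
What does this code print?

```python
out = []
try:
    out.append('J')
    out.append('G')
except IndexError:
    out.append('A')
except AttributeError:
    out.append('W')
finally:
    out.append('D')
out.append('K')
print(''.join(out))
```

Execution trace: 'J' (try body) → 'G' (try body, no exception) → 'D' (finally) → 'K' (after the try/except). Output: JGDK

Answer: JGDK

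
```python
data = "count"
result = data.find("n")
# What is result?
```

Trace:
`data = "count"` → data = 'count'
`result = data.find("n")` → result = 3
So result = 3

Answer: 3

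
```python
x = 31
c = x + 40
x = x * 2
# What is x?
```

Trace:
`x = 31` → x = 31
`c = x + 40` → c = 71
`x = x * 2` → x = 62
So x = 62

Answer: 62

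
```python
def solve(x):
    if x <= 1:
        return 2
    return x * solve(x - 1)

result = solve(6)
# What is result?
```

solve(6) = 6 * 5 * 4 * 3 * 2 * 2 = 1440

Answer: 1440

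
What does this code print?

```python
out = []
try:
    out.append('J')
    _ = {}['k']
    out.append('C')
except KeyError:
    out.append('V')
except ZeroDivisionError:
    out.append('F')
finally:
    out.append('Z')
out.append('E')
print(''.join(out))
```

Execution trace: 'J' (try body) → 'V' (except KeyError) → 'Z' (finally) → 'E' (after the try/except). Output: JVZE

Answer: JVZE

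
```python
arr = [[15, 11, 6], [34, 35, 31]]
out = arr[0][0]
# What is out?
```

Trace:
`arr = [[15, 11, 6], [34, 35, 31]]` → arr = [[15, 11, 6], [34, 35, 31]]
`out = arr[0][0]` → out = 15
So out = 15

Answer: 15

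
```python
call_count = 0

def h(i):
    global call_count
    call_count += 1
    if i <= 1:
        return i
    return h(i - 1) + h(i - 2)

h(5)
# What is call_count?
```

Calls(i) = 1 + Calls(i-1) + Calls(i-2); Calls(0)=Calls(1)=1. For i=5 this gives 15.

Answer: 15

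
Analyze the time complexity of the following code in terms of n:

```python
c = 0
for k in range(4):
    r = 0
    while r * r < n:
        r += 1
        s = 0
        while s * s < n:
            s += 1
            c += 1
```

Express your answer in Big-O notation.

Each loop level contributes: 1 × √n × √n. Multiplying the contributions gives O(n).

Answer: O(n)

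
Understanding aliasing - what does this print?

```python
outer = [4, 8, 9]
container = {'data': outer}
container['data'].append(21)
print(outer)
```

Key concept: dict holds reference to list.
Step by step:
`outer = [4, 8, 9]` → outer = [4, 8, 9]
`container = {'data': outer}` → container = {'data': [4, 8, 9]}
`container['data'].append(21)` → outer = [4, 8, 9, 21]; container = {'data': [4, 8, 9, 21]}
`print(outer)` → prints [4, 8, 9, 21]

Answer: [4, 8, 9, 21]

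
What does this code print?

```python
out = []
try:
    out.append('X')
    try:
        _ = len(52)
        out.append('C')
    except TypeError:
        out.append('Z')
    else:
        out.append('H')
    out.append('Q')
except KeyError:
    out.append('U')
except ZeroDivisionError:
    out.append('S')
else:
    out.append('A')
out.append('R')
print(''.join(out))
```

Execution trace: 'X' (try body) → 'Z' (inner except TypeError) → 'Q' (try body, no exception) → 'A' (else) → 'R' (after the try/except). Output: XZQAR

Answer: XZQAR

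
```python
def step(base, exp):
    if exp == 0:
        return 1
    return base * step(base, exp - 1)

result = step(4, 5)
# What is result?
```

step(4, 5) = 4 * 4 * 4 * 4 * 4 = 1024

Answer: 1024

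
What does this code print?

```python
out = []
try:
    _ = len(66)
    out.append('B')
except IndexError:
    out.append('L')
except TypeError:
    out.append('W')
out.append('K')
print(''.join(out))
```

Execution trace: 'W' (except TypeError) → 'K' (after the try/except). Output: WK

Answer: WK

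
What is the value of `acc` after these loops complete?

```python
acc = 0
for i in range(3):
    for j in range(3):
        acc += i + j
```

Sum of all i+j for i,j in 3x3
`acc` takes the values: 0 → 1 → 3 → 4 → 6 → 9 → 11 → 14 → 18

Answer: 18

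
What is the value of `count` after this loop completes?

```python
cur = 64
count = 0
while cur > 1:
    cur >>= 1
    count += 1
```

Count right shifts until 1
`count` takes the values: 0 → 1 → 2 → 3 → 4 → 5 → 6

Answer: 6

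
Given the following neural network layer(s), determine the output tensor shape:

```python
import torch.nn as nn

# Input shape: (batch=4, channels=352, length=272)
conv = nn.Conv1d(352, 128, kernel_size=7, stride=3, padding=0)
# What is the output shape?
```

Input: (4, 352, 272) -> Output: (4, 128, 89)

Answer: (4, 128, 89)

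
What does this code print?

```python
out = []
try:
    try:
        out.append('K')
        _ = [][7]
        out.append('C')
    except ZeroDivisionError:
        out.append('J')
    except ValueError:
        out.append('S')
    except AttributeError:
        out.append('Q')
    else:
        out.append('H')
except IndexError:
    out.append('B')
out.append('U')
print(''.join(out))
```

Execution trace: 'K' (try body) → 'B' (outer except IndexError) → 'U' (after the try/except). Output: KBU

Answer: KBU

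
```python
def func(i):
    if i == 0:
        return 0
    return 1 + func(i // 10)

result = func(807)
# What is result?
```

Count of digits of 807: 3

Answer: 3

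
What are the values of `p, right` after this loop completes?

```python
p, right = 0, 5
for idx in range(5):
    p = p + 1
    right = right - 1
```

p goes 0→5, right goes 5→0
`p, right` takes the values: (0, 5) → (1, 5) → (1, 4) → (2, 4) → (2, 3) → (3, 3) → (3, 2) → (4, 2) → (4, 1) → (5, 1) → (5, 0)

Answer: 5, 0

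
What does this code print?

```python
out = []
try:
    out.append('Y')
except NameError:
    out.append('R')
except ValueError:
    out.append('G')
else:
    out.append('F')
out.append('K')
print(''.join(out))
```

Execution trace: 'Y' (try body, no exception) → 'F' (else) → 'K' (after the try/except). Output: YFK

Answer: YFK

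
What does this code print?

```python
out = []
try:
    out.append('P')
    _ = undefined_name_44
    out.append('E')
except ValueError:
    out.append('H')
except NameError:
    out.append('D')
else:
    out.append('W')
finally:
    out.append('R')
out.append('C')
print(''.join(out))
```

Execution trace: 'P' (try body) → 'D' (except NameError) → 'R' (finally) → 'C' (after the try/except). Output: PDRC

Answer: PDRC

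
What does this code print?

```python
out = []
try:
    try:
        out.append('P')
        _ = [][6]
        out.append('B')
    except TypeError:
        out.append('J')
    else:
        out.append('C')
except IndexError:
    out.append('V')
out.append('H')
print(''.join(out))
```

Execution trace: 'P' (try body) → 'V' (outer except IndexError) → 'H' (after the try/except). Output: PVH

Answer: PVH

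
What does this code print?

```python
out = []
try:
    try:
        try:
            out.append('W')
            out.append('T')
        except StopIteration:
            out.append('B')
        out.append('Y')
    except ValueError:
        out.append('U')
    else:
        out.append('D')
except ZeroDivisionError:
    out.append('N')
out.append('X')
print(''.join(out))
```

Execution trace: 'W' (inner try body) → 'T' (inner try body, no exception) → 'Y' (try body, no exception) → 'D' (else) → 'X' (after the try/except). Output: WTYDX

Answer: WTYDX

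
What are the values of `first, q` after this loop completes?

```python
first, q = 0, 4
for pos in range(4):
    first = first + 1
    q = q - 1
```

first goes 0→4, q goes 4→0
`first, q` takes the values: (0, 4) → (1, 4) → (1, 3) → (2, 3) → (2, 2) → (3, 2) → (3, 1) → (4, 1) → (4, 0)

Answer: 4, 0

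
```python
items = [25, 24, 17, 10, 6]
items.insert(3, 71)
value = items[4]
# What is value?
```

Trace:
`items = [25, 24, 17, 10, 6]` → items = [25, 24, 17, 10, 6]
`items.insert(3, 71)` → items = [25, 24, 17, 71, 10, 6]
`value = items[4]` → value = 10
So value = 10

Answer: 10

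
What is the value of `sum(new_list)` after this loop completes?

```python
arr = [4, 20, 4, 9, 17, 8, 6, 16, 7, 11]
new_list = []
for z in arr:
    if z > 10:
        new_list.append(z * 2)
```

Sum of doubled values > 10
`new_list` takes the values: [] → [40] → [40, 34] → [40, 34, 32] → [40, 34, 32, 22]
So `sum(new_list)` = 128

Answer: 128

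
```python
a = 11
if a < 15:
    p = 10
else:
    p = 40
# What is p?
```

Trace:
`a = 11` → a = 11
`if a < 15: ...` → a < 15 is True → p = 10
So p = 10

Answer: 10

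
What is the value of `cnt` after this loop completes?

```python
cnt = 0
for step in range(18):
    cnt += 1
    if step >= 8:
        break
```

Loop breaks when step reaches 8, cnt is 9
`cnt` takes the values: 0 → 1 → 2 → 3 → 4 → 5 → 6 → 7 → 8 → 9

Answer: 9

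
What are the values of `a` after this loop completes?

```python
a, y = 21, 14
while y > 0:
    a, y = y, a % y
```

GCD of 21 and 14
`a` takes the values: 21 → 14 → 7

Answer: 7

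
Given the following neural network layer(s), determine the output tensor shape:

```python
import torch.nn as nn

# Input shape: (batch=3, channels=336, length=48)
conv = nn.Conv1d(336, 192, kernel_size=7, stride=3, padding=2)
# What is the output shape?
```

Input: (3, 336, 48) -> Output: (3, 192, 16)

Answer: (3, 192, 16)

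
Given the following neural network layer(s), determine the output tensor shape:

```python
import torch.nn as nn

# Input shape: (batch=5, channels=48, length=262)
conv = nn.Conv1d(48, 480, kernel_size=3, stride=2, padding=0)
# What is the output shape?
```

Input: (5, 48, 262) -> Output: (5, 480, 130)

Answer: (5, 480, 130)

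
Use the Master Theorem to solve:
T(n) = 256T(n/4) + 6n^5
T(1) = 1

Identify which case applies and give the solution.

a=256, b=4, f(n)=6n^5. log_4(256) = 4. Since c=5 > 4 and the regularity condition holds (256(n/4)^5 = (256/4^5)n^5 with 256/4^5 < 1), Case 3 applies: T(n) = Θ(f(n)) = O(n^5).

Answer: O(n^5) - Case 3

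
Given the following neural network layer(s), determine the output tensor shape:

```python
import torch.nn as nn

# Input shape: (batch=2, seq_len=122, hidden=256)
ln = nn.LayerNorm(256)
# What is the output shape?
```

Input: (2, 122, 256) -> Output: (2, 122, 256)

Answer: (2, 122, 256)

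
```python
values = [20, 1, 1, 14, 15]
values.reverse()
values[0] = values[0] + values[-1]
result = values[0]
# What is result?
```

Trace:
`values = [20, 1, 1, 14, 15]` → values = [20, 1, 1, 14, 15]
`values.reverse()` → values = [15, 14, 1, 1, 20]
`values[0] = values[0] + values[-1]` → values = [35, 14, 1, 1, 20]
`result = values[0]` → result = 35
So result = 35

Answer: 35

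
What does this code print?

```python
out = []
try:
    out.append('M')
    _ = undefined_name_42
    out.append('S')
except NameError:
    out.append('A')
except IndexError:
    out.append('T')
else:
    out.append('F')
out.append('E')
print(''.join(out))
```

Execution trace: 'M' (try body) → 'A' (except NameError) → 'E' (after the try/except). Output: MAE

Answer: MAE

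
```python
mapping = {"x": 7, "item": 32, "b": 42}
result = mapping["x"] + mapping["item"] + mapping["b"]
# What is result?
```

Trace:
`mapping = {"x": 7, "item": 32, "b": 42}` → mapping = {'x': 7, 'item': 32, 'b': 42}
`result = mapping["x"] + mapping["item"] + mapping["b"]` → result = 81
So result = 81

Answer: 81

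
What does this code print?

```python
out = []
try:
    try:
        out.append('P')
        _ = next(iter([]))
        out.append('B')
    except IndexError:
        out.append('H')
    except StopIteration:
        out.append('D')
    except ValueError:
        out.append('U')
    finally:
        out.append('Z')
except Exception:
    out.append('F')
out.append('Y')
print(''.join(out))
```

Execution trace: 'P' (inner try body) → 'D' (inner except StopIteration) → 'Z' (inner finally) → 'Y' (after the try/except). Output: PDZY

Answer: PDZY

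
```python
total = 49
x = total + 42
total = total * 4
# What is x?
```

Trace:
`total = 49` → total = 49
`x = total + 42` → x = 91
`total = total * 4` → total = 196
So x = 91

Answer: 91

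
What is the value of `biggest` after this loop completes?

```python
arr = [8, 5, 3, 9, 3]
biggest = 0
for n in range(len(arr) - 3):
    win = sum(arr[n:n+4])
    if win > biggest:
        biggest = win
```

Max sum of 4-element window in [8, 5, 3, 9, 3]
`biggest` takes the values: 0 → 25

Answer: 25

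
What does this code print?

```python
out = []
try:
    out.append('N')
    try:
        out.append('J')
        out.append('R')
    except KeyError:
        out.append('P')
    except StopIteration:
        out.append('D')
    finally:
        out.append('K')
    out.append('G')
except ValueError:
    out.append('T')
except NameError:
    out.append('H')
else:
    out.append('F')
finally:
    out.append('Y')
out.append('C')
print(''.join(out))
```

Execution trace: 'N' (try body) → 'J' (inner try body) → 'R' (inner try body, no exception) → 'K' (inner finally) → 'G' (try body, no exception) → 'F' (else) → 'Y' (finally) → 'C' (after the try/except). Output: NJRKGFYC

Answer: NJRKGFYC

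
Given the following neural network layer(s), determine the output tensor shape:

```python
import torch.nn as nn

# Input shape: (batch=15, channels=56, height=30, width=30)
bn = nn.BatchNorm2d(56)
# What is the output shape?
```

Input: (15, 56, 30, 30) -> Output: (15, 56, 30, 30)

Answer: (15, 56, 30, 30)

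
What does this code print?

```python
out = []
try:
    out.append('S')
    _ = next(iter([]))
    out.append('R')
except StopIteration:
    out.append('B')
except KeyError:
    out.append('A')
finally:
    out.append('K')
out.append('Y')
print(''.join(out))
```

Execution trace: 'S' (try body) → 'B' (except StopIteration) → 'K' (finally) → 'Y' (after the try/except). Output: SBKY

Answer: SBKY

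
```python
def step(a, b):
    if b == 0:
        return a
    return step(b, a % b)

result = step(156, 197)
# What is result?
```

step(156, 197) -> step(197, 156) -> step(156, 41) -> step(41, 33) -> step(33, 8) -> step(8, 1) -> step(1, 0) -> 1

Answer: 1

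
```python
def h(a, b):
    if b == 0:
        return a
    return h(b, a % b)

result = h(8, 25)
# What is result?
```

h(8, 25) -> h(25, 8) -> h(8, 1) -> h(1, 0) -> 1

Answer: 1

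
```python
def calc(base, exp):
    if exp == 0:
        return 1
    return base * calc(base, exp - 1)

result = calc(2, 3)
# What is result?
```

calc(2, 3) = 2 * 2 * 2 = 8

Answer: 8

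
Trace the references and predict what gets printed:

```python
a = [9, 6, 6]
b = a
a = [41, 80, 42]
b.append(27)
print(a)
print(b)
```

Key concept: rebinding vs mutation: a is rebound to a new list, b still points at the original.
Step by step:
`a = [9, 6, 6]` → a = [9, 6, 6]
`b = a` → b = [9, 6, 6] (same object as a)
`a = [41, 80, 42]` → a = [41, 80, 42]
`b.append(27)` → b = [9, 6, 6, 27]
`print(a)` → prints [41, 80, 42]
`print(b)` → prints [9, 6, 6, 27]

Answer:
[41, 80, 42]
[9, 6, 6, 27]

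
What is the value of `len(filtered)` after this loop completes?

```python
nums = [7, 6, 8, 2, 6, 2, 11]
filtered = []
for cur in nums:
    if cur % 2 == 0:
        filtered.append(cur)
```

Count even numbers in [7, 6, 8, 2, 6, 2, 11]
`filtered` takes the values: [] → [6] → [6, 8] → [6, 8, 2] → [6, 8, 2, 6] → [6, 8, 2, 6, 2]
So `len(filtered)` = 5

Answer: 5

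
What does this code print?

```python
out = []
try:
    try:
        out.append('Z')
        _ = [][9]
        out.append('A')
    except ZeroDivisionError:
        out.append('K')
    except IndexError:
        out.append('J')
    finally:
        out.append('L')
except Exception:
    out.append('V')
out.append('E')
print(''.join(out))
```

Execution trace: 'Z' (inner try body) → 'J' (inner except IndexError) → 'L' (inner finally) → 'E' (after the try/except). Output: ZJLE

Answer: ZJLE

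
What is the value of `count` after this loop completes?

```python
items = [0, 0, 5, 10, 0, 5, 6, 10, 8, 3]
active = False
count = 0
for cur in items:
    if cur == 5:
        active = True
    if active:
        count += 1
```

Count elements after first 5 in [0, 0, 5, 10, 0, 5, 6, 10, 8, 3]
`count` takes the values: 0 → 1 → 2 → 3 → 4 → 5 → 6 → 7 → 8

Answer: 8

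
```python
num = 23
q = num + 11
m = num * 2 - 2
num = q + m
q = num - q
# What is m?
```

Trace:
`num = 23` → num = 23
`q = num + 11` → q = 34
`m = num * 2 - 2` → m = 44
`num = q + m` → num = 78
`q = num - q` → q = 44
So m = 44

Answer: 44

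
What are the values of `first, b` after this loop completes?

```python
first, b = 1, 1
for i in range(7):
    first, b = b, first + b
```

Fibonacci: after 7 iterations
`first, b` takes the values: (1, 1) → (1, 2) → (2, 3) → (3, 5) → (5, 8) → (8, 13) → (13, 21) → (21, 34)

Answer: 21, 34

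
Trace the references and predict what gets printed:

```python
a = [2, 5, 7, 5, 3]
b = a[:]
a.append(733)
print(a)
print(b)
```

Key concept: slice [:] creates copy.
Step by step:
`a = [2, 5, 7, 5, 3]` → a = [2, 5, 7, 5, 3]
`b = a[:]` → b = [2, 5, 7, 5, 3]
`a.append(733)` → a = [2, 5, 7, 5, 3, 733]
`print(a)` → prints [2, 5, 7, 5, 3, 733]
`print(b)` → prints [2, 5, 7, 5, 3]

Answer:
[2, 5, 7, 5, 3, 733]
[2, 5, 7, 5, 3]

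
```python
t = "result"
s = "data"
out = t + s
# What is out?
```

Trace:
`t = "result"` → t = 'result'
`s = "data"` → s = 'data'
`out = t + s` → out = 'resultdata'
So out = 'resultdata'

Answer: 'resultdata'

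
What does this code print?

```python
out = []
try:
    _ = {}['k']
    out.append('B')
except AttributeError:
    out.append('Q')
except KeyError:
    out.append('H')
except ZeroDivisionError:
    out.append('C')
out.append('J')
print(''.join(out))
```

Execution trace: 'H' (except KeyError) → 'J' (after the try/except). Output: HJ

Answer: HJ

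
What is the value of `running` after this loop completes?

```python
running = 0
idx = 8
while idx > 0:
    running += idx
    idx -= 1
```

Sum 8 down to 1
`running` takes the values: 0 → 8 → 15 → 21 → 26 → 30 → 33 → 35 → 36

Answer: 36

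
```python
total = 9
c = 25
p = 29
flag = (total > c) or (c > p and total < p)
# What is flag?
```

Trace:
`total = 9` → total = 9
`c = 25` → c = 25
`p = 29` → p = 29
`flag = (total > c) or (c > p and total < p)` → flag = False
So flag = False

Answer: False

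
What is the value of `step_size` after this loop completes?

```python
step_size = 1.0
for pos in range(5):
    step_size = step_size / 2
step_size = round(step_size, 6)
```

Halving LR 5 times: 1 / 2^5
`step_size` takes the values: 1.0 → 0.5 → 0.25 → 0.125 → 0.0625 → 0.03125

Answer: 0.03125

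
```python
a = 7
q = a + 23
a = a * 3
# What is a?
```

Trace:
`a = 7` → a = 7
`q = a + 23` → q = 30
`a = a * 3` → a = 21
So a = 21

Answer: 21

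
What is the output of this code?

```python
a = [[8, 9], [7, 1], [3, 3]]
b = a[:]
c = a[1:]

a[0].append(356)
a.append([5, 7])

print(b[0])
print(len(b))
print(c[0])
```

Key concept: slice with nested mutation.
Step by step:
`a = [[8, 9], [7, 1], [3, 3]]` → a = [[8, 9], [7, 1], [3, 3]]
`b = a[:]` → b = [[8, 9], [7, 1], [3, 3]]
`c = a[1:]` → c = [[7, 1], [3, 3]]
`a[0].append(356)` → a = [[8, 9, 356], [7, 1], [3, 3]]; b = [[8, 9, 356], [7, 1], [3, 3]]
`a.append([5, 7])` → a = [[8, 9, 356], [7, 1], [3, 3], [5, 7]]
`print(b[0])` → prints [8, 9, 356]
`print(len(b))` → prints 3
`print(c[0])` → prints [7, 1]

Answer:
[8, 9, 356]
3
[7, 1]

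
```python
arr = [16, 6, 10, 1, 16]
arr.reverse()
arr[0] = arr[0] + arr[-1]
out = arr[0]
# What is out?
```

Trace:
`arr = [16, 6, 10, 1, 16]` → arr = [16, 6, 10, 1, 16]
`arr.reverse()` → arr = [16, 1, 10, 6, 16]
`arr[0] = arr[0] + arr[-1]` → arr = [32, 1, 10, 6, 16]
`out = arr[0]` → out = 32
So out = 32

Answer: 32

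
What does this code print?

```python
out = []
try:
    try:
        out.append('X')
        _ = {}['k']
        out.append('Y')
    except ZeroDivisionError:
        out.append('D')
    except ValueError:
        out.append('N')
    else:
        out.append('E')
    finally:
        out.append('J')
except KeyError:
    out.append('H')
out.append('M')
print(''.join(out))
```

Execution trace: 'X' (try body) → 'J' (finally) → 'H' (outer except KeyError) → 'M' (after the try/except). Output: XJHM

Answer: XJHM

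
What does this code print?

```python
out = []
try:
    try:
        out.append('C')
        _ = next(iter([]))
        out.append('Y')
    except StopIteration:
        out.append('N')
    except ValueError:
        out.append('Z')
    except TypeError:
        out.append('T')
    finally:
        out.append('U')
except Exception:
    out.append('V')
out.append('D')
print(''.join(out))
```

Execution trace: 'C' (inner try body) → 'N' (inner except StopIteration) → 'U' (inner finally) → 'D' (after the try/except). Output: CNUD

Answer: CNUD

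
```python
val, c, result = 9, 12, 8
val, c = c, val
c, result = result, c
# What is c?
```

Trace:
`val, c, result = 9, 12, 8` → val = 9; c = 12; result = 8
`val, c = c, val` → val = 12; c = 9
`c, result = result, c` → c = 8; result = 9
So c = 8

Answer: 8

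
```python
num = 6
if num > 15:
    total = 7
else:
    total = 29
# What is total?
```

Trace:
`num = 6` → num = 6
`if num > 15: ...` → num > 15 is False, take else branch → total = 29
So total = 29

Answer: 29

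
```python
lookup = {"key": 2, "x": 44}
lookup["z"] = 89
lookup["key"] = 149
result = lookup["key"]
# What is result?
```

Trace:
`lookup = {"key": 2, "x": 44}` → lookup = {'key': 2, 'x': 44}
`lookup["z"] = 89` → lookup = {'key': 2, 'x': 44, 'z': 89}
`lookup["key"] = 149` → lookup = {'key': 149, 'x': 44, 'z': 89}
`result = lookup["key"]` → result = 149
So result = 149

Answer: 149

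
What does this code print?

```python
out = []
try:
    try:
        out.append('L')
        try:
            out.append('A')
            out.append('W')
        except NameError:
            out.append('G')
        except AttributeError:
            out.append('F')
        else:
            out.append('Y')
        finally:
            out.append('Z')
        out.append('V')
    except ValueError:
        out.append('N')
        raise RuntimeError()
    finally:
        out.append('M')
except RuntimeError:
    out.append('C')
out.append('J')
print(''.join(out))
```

Execution trace: 'L' (try body) → 'A' (inner try body) → 'W' (inner try body, no exception) → 'Y' (inner else) → 'Z' (inner finally) → 'V' (try body, no exception) → 'M' (finally) → 'J' (after the try/except). Output: LAWYZVMJ

Answer: LAWYZVMJ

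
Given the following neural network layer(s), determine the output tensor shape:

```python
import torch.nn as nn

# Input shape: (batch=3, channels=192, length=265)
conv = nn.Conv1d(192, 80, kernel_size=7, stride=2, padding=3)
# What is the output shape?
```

Input: (3, 192, 265) -> Output: (3, 80, 133)

Answer: (3, 80, 133)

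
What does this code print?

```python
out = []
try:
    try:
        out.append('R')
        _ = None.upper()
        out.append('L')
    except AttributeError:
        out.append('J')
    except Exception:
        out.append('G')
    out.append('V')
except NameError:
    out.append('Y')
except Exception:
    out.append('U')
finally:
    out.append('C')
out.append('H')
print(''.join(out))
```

Execution trace: 'R' (inner try body) → 'J' (inner except AttributeError) → 'V' (try body, no exception) → 'C' (finally) → 'H' (after the try/except). Output: RJVCH

Answer: RJVCH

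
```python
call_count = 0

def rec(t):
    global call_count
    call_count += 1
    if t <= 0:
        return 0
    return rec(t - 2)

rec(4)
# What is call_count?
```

Linear recursion stepping by 2: 3 calls from t=4 down to ≤0.

Answer: 3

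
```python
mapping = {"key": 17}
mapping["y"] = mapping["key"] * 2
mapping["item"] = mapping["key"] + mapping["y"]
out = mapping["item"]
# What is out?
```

Trace:
`mapping = {"key": 17}` → mapping = {'key': 17}
`mapping["y"] = mapping["key"] * 2` → mapping = {'key': 17, 'y': 34}
`mapping["item"] = mapping["key"] + mapping["y"]` → mapping = {'key': 17, 'y': 34, 'item': 51}
`out = mapping["item"]` → out = 51
So out = 51

Answer: 51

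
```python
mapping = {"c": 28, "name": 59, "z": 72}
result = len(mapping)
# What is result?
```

Trace:
`mapping = {"c": 28, "name": 59, "z": 72}` → mapping = {'c': 28, 'name': 59, 'z': 72}
`result = len(mapping)` → result = 3
So result = 3

Answer: 3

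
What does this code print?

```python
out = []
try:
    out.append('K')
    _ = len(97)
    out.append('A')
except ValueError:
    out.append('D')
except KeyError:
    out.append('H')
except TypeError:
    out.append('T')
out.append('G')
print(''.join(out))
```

Execution trace: 'K' (try body) → 'T' (except TypeError) → 'G' (after the try/except). Output: KTG

Answer: KTG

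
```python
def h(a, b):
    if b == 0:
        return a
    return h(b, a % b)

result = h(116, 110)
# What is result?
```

h(116, 110) -> h(110, 6) -> h(6, 2) -> h(2, 0) -> 2

Answer: 2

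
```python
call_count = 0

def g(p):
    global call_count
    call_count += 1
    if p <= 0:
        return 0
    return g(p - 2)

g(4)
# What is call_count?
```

Linear recursion stepping by 2: 3 calls from p=4 down to ≤0.

Answer: 3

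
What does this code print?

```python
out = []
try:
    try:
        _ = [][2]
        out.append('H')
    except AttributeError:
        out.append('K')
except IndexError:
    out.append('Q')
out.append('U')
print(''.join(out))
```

Execution trace: 'Q' (outer except IndexError) → 'U' (after the try/except). Output: QU

Answer: QU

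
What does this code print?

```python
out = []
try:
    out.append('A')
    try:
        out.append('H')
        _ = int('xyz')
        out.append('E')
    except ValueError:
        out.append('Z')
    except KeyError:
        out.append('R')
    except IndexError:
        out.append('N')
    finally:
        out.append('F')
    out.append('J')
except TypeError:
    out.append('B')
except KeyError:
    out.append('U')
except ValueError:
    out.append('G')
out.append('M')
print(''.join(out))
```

Execution trace: 'A' (try body) → 'H' (inner try body) → 'Z' (inner except ValueError) → 'F' (inner finally) → 'J' (try body, no exception) → 'M' (after the try/except). Output: AHZFJM

Answer: AHZFJM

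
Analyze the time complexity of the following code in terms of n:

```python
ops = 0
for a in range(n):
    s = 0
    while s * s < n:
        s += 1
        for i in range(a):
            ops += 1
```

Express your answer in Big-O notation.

Each loop level contributes: n × √n × n. Multiplying the contributions gives O(n^2√n).

Answer: O(n^2√n)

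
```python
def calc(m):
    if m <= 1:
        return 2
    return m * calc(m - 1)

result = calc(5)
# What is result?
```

calc(5) = 5 * 4 * 3 * 2 * 2 = 240

Answer: 240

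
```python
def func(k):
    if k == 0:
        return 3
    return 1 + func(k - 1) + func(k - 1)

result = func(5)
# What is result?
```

func(k) = 1 + 2·func(k-1), func(0)=3. Closed form: (3+1)·2^5 - 1 = 127.

Answer: 127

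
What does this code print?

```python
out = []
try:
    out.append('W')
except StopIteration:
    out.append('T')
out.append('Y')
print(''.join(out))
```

Execution trace: 'W' (try body, no exception) → 'Y' (after the try/except). Output: WY

Answer: WY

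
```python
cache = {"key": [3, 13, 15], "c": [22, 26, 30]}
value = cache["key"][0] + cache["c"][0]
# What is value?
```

Trace:
`cache = {"key": [3, 13, 15], "c": [22, 26, 30]}` → cache = {'key': [3, 13, 15], 'c': [22, 26, 30]}
`value = cache["key"][0] + cache["c"][0]` → value = 25
So value = 25

Answer: 25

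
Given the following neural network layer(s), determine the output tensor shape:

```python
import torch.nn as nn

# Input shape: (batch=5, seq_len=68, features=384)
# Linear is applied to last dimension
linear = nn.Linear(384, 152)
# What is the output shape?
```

Input: (5, 68, 384) -> Output: (5, 68, 152)

Answer: (5, 68, 152)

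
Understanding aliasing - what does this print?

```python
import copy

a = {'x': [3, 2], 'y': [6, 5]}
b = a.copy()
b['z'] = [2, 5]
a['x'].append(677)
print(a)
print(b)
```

Key concept: shallow copy of dict with mutable values.
Step by step:
`a = {'x': [3, 2], 'y': [6, 5]}` → a = {'x': [3, 2], 'y': [6, 5]}
`b = a.copy()` → b = {'x': [3, 2], 'y': [6, 5]}
`b['z'] = [2, 5]` → b = {'x': [3, 2], 'y': [6, 5], 'z': [2, 5]}
`a['x'].append(677)` → a = {'x': [3, 2, 677], 'y': [6, 5]}; b = {'x': [3, 2, 677], 'y': [6, 5], 'z': [2, 5]}
`print(a)` → prints {'x': [3, 2, 677], 'y': [6, 5]}
`print(b)` → prints {'x': [3, 2, 677], 'y': [6, 5], 'z': [2, 5]}

Answer:
{'x': [3, 2, 677], 'y': [6, 5]}
{'x': [3, 2, 677], 'y': [6, 5], 'z': [2, 5]}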